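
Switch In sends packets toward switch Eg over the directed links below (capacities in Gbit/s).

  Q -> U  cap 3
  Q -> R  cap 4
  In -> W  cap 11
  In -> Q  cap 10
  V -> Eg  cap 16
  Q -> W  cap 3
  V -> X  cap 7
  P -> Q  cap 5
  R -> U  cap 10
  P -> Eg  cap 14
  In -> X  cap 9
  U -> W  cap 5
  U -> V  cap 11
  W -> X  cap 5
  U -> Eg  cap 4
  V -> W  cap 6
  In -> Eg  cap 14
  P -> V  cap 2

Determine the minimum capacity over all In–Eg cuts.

21

Augment In→Eg: bottleneck 14, flow now 14.
Augment In→Q→U→Eg: bottleneck 3, flow now 17.
Augment In→Q→R→U→Eg: bottleneck 1, flow now 18.
Augment In→Q→R→U→V→Eg: bottleneck 3, flow now 21.
No augmenting path remains; maximum flow = 21.
By max-flow min-cut, the minimum cut capacity equals the max flow.
In the residual graph, reachable from In: {In, Q, W, X}.
Min-cut edges: In→Eg (14), Q→R (4), Q→U (3); capacity 14 + 4 + 3 = 21.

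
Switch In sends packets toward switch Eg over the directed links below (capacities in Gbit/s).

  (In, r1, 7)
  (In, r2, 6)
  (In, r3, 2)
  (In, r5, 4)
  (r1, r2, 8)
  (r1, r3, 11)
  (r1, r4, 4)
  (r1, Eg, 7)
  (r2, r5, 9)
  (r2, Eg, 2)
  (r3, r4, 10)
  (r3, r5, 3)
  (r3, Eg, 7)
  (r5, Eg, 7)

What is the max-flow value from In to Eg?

Augment In→r1→Eg: bottleneck 7, flow now 7.
Augment In→r2→Eg: bottleneck 2, flow now 9.
Augment In→r3→Eg: bottleneck 2, flow now 11.
Augment In→r5→Eg: bottleneck 4, flow now 15.
Augment In→r2→r5→Eg: bottleneck 3, flow now 18.
No augmenting path remains; maximum flow = 18.
In the residual graph, reachable from In: {In, r2, r5}.
Min-cut edges: In→r1 (7), In→r3 (2), r2→Eg (2), r5→Eg (7); capacity 7 + 2 + 2 + 7 = 18.
This cut is saturated, so no flow can exceed 18.

18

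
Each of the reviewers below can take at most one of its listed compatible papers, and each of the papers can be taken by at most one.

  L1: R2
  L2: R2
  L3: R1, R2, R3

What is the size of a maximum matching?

2

Unit-capacity flow: source→left, listed edges, right→sink; max matching = max flow.
Augmenting path L1→R2 (+1); matched 1.
Augmenting path L3→R1 (+1); matched 2.
No augmenting path remains; maximum matching = 2.
König certificate: {L3, R2} is a vertex cover of size 2 (every listed pair touches it), so no matching can be larger.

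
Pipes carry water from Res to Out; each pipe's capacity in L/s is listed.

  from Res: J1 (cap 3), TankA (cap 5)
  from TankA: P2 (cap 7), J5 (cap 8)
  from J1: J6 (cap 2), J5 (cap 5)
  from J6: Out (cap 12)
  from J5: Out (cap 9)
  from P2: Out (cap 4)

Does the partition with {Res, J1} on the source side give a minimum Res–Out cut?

No — its capacity is 12, but the minimum cut has capacity 8.

Given cut capacity: 5 + 2 + 5 = 12.
Augment Res→TankA→J5→Out: bottleneck 5, flow now 5.
Augment Res→J1→J6→Out: bottleneck 2, flow now 7.
Augment Res→J1→J5→Out: bottleneck 1, flow now 8.
No augmenting path remains; maximum flow = 8.
In the residual graph, reachable from Res: {Res}.
Min-cut edges: Res→TankA (5), Res→J1 (3); capacity 5 + 3 = 8.
Cut capacity 12 exceeds the max flow 8, so it is not minimum.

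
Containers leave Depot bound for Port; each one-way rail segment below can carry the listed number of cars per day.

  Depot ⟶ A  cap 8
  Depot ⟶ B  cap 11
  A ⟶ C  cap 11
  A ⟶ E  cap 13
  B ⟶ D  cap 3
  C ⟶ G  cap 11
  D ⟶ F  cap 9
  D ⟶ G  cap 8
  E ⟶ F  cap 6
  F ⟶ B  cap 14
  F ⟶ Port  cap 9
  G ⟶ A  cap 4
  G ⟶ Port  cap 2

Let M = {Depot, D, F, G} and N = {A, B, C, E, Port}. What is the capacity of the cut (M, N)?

48

Edges leaving {Depot, D, F, G}: Depot→A (8), Depot→B (11), F→B (14), F→Port (9), G→A (4), G→Port (2).
Cut capacity = 8 + 11 + 14 + 9 + 4 + 2 = 48.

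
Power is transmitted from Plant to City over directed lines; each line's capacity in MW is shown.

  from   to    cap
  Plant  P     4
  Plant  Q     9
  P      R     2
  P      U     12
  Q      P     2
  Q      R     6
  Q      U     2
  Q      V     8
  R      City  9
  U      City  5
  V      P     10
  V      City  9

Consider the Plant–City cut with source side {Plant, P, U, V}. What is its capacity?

Edges leaving {Plant, P, U, V}: Plant→Q (9), P→R (2), U→City (5), V→City (9).
Cut capacity = 9 + 2 + 5 + 9 = 25.

25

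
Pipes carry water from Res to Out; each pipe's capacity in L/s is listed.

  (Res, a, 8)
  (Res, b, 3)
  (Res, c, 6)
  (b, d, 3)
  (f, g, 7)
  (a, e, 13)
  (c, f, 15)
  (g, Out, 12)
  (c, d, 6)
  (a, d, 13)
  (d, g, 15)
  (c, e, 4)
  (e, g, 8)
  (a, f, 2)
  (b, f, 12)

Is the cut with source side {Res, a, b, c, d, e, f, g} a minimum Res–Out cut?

Given cut capacity: 12 = 12.
Augment Res→a→d→g→Out: bottleneck 8, flow now 8.
Augment Res→b→d→g→Out: bottleneck 3, flow now 11.
Augment Res→c→d→g→Out: bottleneck 1, flow now 12.
No augmenting path remains; maximum flow = 12.
Cut capacity 12 equals the max flow, so it is a minimum cut.

Yes — it is a minimum cut (capacity 12).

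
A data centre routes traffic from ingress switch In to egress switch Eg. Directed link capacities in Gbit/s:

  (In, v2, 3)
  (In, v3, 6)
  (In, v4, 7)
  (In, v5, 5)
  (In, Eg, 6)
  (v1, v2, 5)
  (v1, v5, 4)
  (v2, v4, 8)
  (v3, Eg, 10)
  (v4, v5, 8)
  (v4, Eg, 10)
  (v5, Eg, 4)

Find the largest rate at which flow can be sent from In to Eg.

Augment In→Eg: bottleneck 6, flow now 6.
Augment In→v3→Eg: bottleneck 6, flow now 12.
Augment In→v4→Eg: bottleneck 7, flow now 19.
Augment In→v5→Eg: bottleneck 4, flow now 23.
Augment In→v2→v4→Eg: bottleneck 3, flow now 26.
No augmenting path remains; maximum flow = 26.
In the residual graph, reachable from In: {In, v5}.
Min-cut edges: In→v2 (3), In→v3 (6), In→v4 (7), In→Eg (6), v5→Eg (4); capacity 3 + 6 + 7 + 6 + 4 = 26.
This cut is saturated, so no flow can exceed 26.

26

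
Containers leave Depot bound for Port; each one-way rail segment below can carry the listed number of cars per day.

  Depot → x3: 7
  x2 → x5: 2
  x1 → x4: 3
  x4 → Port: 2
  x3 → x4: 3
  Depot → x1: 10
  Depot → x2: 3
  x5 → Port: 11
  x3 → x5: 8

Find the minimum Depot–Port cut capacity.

Augment Depot→x1→x4→Port: bottleneck 2, flow now 2.
Augment Depot→x2→x5→Port: bottleneck 2, flow now 4.
Augment Depot→x3→x5→Port: bottleneck 7, flow now 11.
No augmenting path remains; maximum flow = 11.
By max-flow min-cut, the minimum cut capacity equals the max flow.
In the residual graph, reachable from Depot: {Depot, x1, x2, x4}.
Min-cut edges: Depot→x3 (7), x2→x5 (2), x4→Port (2); capacity 7 + 2 + 2 = 11.

11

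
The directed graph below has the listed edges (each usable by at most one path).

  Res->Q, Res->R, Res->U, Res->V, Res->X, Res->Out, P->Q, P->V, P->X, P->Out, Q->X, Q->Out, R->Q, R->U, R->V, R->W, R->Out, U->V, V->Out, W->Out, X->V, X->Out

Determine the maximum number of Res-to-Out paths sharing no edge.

5

Assign every edge capacity 1; by Menger, the answer equals the max flow.
Path Res→Out (+1); total 1.
Path Res→Q→Out (+1); total 2.
Path Res→R→Out (+1); total 3.
Path Res→V→Out (+1); total 4.
Path Res→X→Out (+1); total 5.
No residual Res→Out path; max flow = 5.
Certifying cut of size 5: {Res→Out, Res→Q, Res→R, Res→X, V→Out}.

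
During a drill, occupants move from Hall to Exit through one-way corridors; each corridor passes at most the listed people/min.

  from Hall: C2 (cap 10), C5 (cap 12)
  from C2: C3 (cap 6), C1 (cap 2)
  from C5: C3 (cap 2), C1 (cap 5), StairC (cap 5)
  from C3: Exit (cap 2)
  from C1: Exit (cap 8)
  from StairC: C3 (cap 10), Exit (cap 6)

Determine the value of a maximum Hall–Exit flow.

Augment Hall→C2→C3→Exit: bottleneck 2, flow now 2.
Augment Hall→C2→C1→Exit: bottleneck 2, flow now 4.
Augment Hall→C5→C1→Exit: bottleneck 5, flow now 9.
Augment Hall→C5→StairC→Exit: bottleneck 5, flow now 14.
No augmenting path remains; maximum flow = 14.
In the residual graph, reachable from Hall: {Hall, C2, C5, C3}.
Min-cut edges: C2→C1 (2), C5→C1 (5), C5→StairC (5), C3→Exit (2); capacity 2 + 5 + 5 + 2 = 14.
This cut is saturated, so no flow can exceed 14.

14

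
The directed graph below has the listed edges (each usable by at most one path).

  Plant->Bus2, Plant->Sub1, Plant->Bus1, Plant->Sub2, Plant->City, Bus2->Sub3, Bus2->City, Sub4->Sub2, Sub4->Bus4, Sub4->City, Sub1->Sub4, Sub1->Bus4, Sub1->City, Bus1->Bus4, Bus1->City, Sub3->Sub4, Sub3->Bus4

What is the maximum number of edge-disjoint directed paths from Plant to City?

4

Assign every edge capacity 1; by Menger, the answer equals the max flow.
Path Plant→City (+1); total 1.
Path Plant→Bus2→City (+1); total 2.
Path Plant→Sub1→City (+1); total 3.
Path Plant→Bus1→City (+1); total 4.
No residual Plant→City path; max flow = 4.
Certifying cut of size 4: {Plant→Bus1, Plant→Bus2, Plant→City, Plant→Sub1}.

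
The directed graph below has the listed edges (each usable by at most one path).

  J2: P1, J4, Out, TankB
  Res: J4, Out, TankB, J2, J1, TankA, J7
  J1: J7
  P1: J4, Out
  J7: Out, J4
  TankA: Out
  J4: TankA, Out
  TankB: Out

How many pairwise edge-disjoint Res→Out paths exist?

Assign every edge capacity 1; by Menger, the answer equals the max flow.
Path Res→Out (+1); total 1.
Path Res→J2→Out (+1); total 2.
Path Res→TankA→Out (+1); total 3.
Path Res→J7→Out (+1); total 4.
Path Res→J4→Out (+1); total 5.
Path Res→TankB→Out (+1); total 6.
No residual Res→Out path; max flow = 6.
Certifying cut of size 6: {J4→Out, J7→Out, Res→J2, Res→Out, Res→TankB, TankA→Out}.

6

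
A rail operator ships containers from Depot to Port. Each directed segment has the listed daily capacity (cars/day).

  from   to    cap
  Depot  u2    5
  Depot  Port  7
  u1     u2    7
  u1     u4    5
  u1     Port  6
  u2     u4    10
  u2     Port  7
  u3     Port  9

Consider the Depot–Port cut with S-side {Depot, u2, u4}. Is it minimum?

No — its capacity is 14, but the minimum cut has capacity 12.

Given cut capacity: 7 + 7 = 14.
Augment Depot→Port: bottleneck 7, flow now 7.
Augment Depot→u2→Port: bottleneck 5, flow now 12.
No augmenting path remains; maximum flow = 12.
In the residual graph, reachable from Depot: {Depot}.
Min-cut edges: Depot→u2 (5), Depot→Port (7); capacity 5 + 7 = 12.
Cut capacity 14 exceeds the max flow 12, so it is not minimum.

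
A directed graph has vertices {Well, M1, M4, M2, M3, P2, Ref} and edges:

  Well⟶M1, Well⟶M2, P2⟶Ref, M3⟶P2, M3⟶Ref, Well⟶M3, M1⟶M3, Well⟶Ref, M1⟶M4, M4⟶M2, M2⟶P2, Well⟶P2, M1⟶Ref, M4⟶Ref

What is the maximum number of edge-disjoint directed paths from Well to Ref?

4

Assign every edge capacity 1; by Menger, the answer equals the max flow.
Path Well→Ref (+1); total 1.
Path Well→M1→Ref (+1); total 2.
Path Well→M3→Ref (+1); total 3.
Path Well→P2→Ref (+1); total 4.
No residual Well→Ref path; max flow = 4.
Certifying cut of size 4: {P2→Ref, Well→M1, Well→M3, Well→Ref}.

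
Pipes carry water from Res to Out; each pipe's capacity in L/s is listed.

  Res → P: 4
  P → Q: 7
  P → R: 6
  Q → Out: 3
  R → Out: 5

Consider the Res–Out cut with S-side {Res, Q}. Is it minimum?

No — its capacity is 7, but the minimum cut has capacity 4.

Given cut capacity: 4 + 3 = 7.
Augment Res→P→Q→Out: bottleneck 3, flow now 3.
Augment Res→P→R→Out: bottleneck 1, flow now 4.
No augmenting path remains; maximum flow = 4.
In the residual graph, reachable from Res: {Res}.
Min-cut edges: Res→P (4); capacity 4 = 4.
Cut capacity 7 exceeds the max flow 4, so it is not minimum.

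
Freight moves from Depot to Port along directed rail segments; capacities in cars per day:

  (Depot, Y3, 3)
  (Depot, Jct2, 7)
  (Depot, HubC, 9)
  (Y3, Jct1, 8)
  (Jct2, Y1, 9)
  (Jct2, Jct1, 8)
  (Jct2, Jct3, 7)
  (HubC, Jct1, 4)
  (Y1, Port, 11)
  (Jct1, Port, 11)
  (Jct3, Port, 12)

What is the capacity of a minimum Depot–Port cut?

14

Augment Depot→Y3→Jct1→Port: bottleneck 3, flow now 3.
Augment Depot→Jct2→Y1→Port: bottleneck 7, flow now 10.
Augment Depot→HubC→Jct1→Port: bottleneck 4, flow now 14.
No augmenting path remains; maximum flow = 14.
By max-flow min-cut, the minimum cut capacity equals the max flow.
In the residual graph, reachable from Depot: {Depot, HubC}.
Min-cut edges: Depot→Y3 (3), Depot→Jct2 (7), HubC→Jct1 (4); capacity 3 + 7 + 4 = 14.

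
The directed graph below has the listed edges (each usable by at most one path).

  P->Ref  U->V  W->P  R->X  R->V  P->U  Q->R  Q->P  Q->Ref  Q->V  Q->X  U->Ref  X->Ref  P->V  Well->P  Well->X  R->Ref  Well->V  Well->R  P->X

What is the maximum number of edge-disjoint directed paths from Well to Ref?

Assign every edge capacity 1; by Menger, the answer equals the max flow.
Path Well→P→Ref (+1); total 1.
Path Well→R→Ref (+1); total 2.
Path Well→X→Ref (+1); total 3.
No residual Well→Ref path; max flow = 3.
Certifying cut of size 3: {Well→P, Well→R, Well→X}.

3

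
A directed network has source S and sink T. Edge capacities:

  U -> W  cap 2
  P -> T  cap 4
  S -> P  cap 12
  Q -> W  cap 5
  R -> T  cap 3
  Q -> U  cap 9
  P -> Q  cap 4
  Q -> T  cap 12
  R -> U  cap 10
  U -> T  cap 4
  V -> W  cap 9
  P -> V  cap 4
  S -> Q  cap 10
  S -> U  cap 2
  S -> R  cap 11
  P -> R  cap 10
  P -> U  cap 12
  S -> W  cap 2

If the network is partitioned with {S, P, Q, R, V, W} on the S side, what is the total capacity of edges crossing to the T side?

Edges leaving {S, P, Q, R, V, W}: S→U (2), P→U (12), P→T (4), Q→U (9), Q→T (12), R→U (10), R→T (3).
Cut capacity = 2 + 12 + 4 + 9 + 12 + 10 + 3 = 52.

52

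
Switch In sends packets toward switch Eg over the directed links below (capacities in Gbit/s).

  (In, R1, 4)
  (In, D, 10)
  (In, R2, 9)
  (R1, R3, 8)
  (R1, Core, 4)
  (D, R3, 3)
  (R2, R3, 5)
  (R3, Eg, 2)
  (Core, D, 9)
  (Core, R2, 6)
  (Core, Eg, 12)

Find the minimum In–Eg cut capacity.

6

Augment In→R1→R3→Eg: bottleneck 2, flow now 2.
Augment In→R1→Core→Eg: bottleneck 2, flow now 4.
Augment In→D→R3→R1→Core→Eg: bottleneck 2, flow now 6. (uses reverse residual edge)
No augmenting path remains; maximum flow = 6.
By max-flow min-cut, the minimum cut capacity equals the max flow.
In the residual graph, reachable from In: {In, D, R2, R3}.
Min-cut edges: In→R1 (4), R3→Eg (2); capacity 4 + 2 = 6.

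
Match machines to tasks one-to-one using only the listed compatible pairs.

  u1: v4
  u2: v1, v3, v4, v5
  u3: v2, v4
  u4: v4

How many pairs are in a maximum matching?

3

Unit-capacity flow: source→left, listed edges, right→sink; max matching = max flow.
Augmenting path u1→v4 (+1); matched 1.
Augmenting path u2→v1 (+1); matched 2.
Augmenting path u3→v2 (+1); matched 3.
No augmenting path remains; maximum matching = 3.
König certificate: {u2, u3, v4} is a vertex cover of size 3 (every listed pair touches it), so no matching can be larger.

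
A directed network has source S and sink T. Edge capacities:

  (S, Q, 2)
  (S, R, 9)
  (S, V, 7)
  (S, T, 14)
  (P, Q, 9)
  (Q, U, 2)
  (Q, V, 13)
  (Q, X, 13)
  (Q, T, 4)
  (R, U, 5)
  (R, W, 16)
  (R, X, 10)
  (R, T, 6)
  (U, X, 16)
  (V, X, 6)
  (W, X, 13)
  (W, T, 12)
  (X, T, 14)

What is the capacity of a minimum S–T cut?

Augment S→T: bottleneck 14, flow now 14.
Augment S→Q→T: bottleneck 2, flow now 16.
Augment S→R→T: bottleneck 6, flow now 22.
Augment S→R→W→T: bottleneck 3, flow now 25.
Augment S→V→X→T: bottleneck 6, flow now 31.
No augmenting path remains; maximum flow = 31.
By max-flow min-cut, the minimum cut capacity equals the max flow.
In the residual graph, reachable from S: {S, V}.
Min-cut edges: S→Q (2), S→R (9), S→T (14), V→X (6); capacity 2 + 9 + 14 + 6 = 31.

31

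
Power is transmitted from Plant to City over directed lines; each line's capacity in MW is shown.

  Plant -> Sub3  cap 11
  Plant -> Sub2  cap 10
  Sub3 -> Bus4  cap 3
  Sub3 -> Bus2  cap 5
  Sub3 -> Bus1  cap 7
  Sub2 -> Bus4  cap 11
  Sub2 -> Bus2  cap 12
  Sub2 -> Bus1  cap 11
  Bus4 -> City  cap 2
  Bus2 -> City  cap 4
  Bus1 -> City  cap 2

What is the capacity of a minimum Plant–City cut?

Augment Plant→Sub3→Bus4→City: bottleneck 2, flow now 2.
Augment Plant→Sub3→Bus2→City: bottleneck 4, flow now 6.
Augment Plant→Sub3→Bus1→City: bottleneck 2, flow now 8.
No augmenting path remains; maximum flow = 8.
By max-flow min-cut, the minimum cut capacity equals the max flow.
In the residual graph, reachable from Plant: {Plant, Sub3, Sub2, Bus4, Bus2, Bus1}.
Min-cut edges: Bus4→City (2), Bus2→City (4), Bus1→City (2); capacity 2 + 4 + 2 = 8.

8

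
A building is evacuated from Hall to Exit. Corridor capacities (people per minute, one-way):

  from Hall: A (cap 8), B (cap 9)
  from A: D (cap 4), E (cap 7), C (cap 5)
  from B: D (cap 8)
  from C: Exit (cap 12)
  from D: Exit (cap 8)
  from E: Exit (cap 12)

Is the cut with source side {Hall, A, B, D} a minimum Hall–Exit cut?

No — its capacity is 20, but the minimum cut has capacity 16.

Given cut capacity: 5 + 7 + 8 = 20.
Augment Hall→A→C→Exit: bottleneck 5, flow now 5.
Augment Hall→A→D→Exit: bottleneck 3, flow now 8.
Augment Hall→B→D→Exit: bottleneck 5, flow now 13.
Augment Hall→B→D→A→E→Exit: bottleneck 3, flow now 16. (uses reverse residual edge)
No augmenting path remains; maximum flow = 16.
In the residual graph, reachable from Hall: {Hall, B}.
Min-cut edges: Hall→A (8), B→D (8); capacity 8 + 8 = 16.
Cut capacity 20 exceeds the max flow 16, so it is not minimum.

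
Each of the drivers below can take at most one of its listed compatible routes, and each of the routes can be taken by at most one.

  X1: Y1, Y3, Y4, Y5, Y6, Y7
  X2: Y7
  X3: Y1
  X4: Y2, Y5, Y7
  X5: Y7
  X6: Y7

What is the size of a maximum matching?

Unit-capacity flow: source→left, listed edges, right→sink; max matching = max flow.
Augmenting path X1→Y1 (+1); matched 1.
Augmenting path X2→Y7 (+1); matched 2.
Augmenting path X4→Y2 (+1); matched 3.
Augmenting path X3→Y1→X1→Y3 (+1); matched 4.
No augmenting path remains; maximum matching = 4.
König certificate: {X1, X3, X4, Y7} is a vertex cover of size 4 (every listed pair touches it), so no matching can be larger.

4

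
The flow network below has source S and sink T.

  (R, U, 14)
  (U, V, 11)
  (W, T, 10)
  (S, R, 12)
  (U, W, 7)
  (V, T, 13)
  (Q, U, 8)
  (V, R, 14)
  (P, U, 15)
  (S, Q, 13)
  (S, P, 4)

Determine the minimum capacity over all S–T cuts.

Augment S→P→U→V→T: bottleneck 4, flow now 4.
Augment S→Q→U→V→T: bottleneck 7, flow now 11.
Augment S→Q→U→W→T: bottleneck 1, flow now 12.
Augment S→R→U→W→T: bottleneck 6, flow now 18.
No augmenting path remains; maximum flow = 18.
By max-flow min-cut, the minimum cut capacity equals the max flow.
In the residual graph, reachable from S: {S, P, Q, R, U}.
Min-cut edges: U→V (11), U→W (7); capacity 11 + 7 = 18.

18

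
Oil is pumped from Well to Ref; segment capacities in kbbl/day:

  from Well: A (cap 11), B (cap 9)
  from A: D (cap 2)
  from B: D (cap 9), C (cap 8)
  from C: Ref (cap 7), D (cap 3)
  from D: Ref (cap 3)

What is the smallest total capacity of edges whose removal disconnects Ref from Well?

Augment Well→A→D→Ref: bottleneck 2, flow now 2.
Augment Well→B→C→Ref: bottleneck 7, flow now 9.
Augment Well→B→D→Ref: bottleneck 1, flow now 10.
No augmenting path remains; maximum flow = 10.
By max-flow min-cut, the minimum cut capacity equals the max flow.
In the residual graph, reachable from Well: {Well, A, B, C, D}.
Min-cut edges: C→Ref (7), D→Ref (3); capacity 7 + 3 = 10.

10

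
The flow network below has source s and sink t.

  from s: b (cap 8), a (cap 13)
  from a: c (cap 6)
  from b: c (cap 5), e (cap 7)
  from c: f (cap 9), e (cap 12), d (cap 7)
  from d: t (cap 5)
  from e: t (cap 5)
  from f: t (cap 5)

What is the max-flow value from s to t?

Augment s→b→e→t: bottleneck 5, flow now 5.
Augment s→a→c→d→t: bottleneck 5, flow now 10.
Augment s→a→c→f→t: bottleneck 1, flow now 11.
Augment s→b→c→f→t: bottleneck 3, flow now 14.
No augmenting path remains; maximum flow = 14.
In the residual graph, reachable from s: {s, a}.
Min-cut edges: s→b (8), a→c (6); capacity 8 + 6 = 14.
This cut is saturated, so no flow can exceed 14.

14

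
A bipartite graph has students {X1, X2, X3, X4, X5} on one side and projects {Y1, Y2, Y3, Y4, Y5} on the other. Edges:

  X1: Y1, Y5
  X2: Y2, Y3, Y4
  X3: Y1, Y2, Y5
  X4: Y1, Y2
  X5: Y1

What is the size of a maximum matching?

4

Unit-capacity flow: source→left, listed edges, right→sink; max matching = max flow.
Augmenting path X1→Y1 (+1); matched 1.
Augmenting path X2→Y2 (+1); matched 2.
Augmenting path X3→Y5 (+1); matched 3.
Augmenting path X4→Y2→X2→Y3 (+1); matched 4.
No augmenting path remains; maximum matching = 4.
König certificate: {X2, Y1, Y2, Y5} is a vertex cover of size 4 (every listed pair touches it), so no matching can be larger.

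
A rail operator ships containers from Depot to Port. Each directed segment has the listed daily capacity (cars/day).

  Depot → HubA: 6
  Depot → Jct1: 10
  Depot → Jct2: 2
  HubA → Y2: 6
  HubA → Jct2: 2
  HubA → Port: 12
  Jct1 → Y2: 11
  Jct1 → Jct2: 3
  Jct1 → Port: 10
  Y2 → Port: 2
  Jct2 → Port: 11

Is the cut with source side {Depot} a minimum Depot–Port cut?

Yes — it is a minimum cut (capacity 18).

Given cut capacity: 6 + 10 + 2 = 18.
Augment Depot→HubA→Port: bottleneck 6, flow now 6.
Augment Depot→Jct1→Port: bottleneck 10, flow now 16.
Augment Depot→Jct2→Port: bottleneck 2, flow now 18.
No augmenting path remains; maximum flow = 18.
Cut capacity 18 equals the max flow, so it is a minimum cut.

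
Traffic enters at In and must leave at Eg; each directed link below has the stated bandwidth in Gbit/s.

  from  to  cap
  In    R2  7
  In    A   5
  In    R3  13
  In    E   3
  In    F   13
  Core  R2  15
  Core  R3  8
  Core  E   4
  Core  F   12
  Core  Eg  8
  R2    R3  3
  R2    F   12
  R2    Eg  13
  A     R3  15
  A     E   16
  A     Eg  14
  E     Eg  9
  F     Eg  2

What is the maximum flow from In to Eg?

Augment In→R2→Eg: bottleneck 7, flow now 7.
Augment In→A→Eg: bottleneck 5, flow now 12.
Augment In→E→Eg: bottleneck 3, flow now 15.
Augment In→F→Eg: bottleneck 2, flow now 17.
No augmenting path remains; maximum flow = 17.
In the residual graph, reachable from In: {In, R3, F}.
Min-cut edges: In→R2 (7), In→A (5), In→E (3), F→Eg (2); capacity 7 + 5 + 3 + 2 = 17.
This cut is saturated, so no flow can exceed 17.

17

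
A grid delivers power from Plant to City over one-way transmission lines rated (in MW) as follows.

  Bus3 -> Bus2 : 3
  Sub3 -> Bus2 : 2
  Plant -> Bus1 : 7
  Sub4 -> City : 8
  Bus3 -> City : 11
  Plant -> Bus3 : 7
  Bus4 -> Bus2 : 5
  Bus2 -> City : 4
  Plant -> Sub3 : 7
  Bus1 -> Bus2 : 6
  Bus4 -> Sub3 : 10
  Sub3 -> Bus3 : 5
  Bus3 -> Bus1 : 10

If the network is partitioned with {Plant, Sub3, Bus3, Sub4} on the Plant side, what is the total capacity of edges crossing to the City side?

Edges leaving {Plant, Sub3, Bus3, Sub4}: Plant→Bus1 (7), Sub3→Bus2 (2), Bus3→Bus1 (10), Bus3→Bus2 (3), Bus3→City (11), Sub4→City (8).
Cut capacity = 7 + 2 + 10 + 3 + 11 + 8 = 41.

41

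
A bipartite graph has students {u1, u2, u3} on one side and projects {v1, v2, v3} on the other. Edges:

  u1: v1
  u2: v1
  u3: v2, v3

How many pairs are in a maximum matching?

2

Unit-capacity flow: source→left, listed edges, right→sink; max matching = max flow.
Augmenting path u1→v1 (+1); matched 1.
Augmenting path u3→v2 (+1); matched 2.
No augmenting path remains; maximum matching = 2.
König certificate: {u3, v1} is a vertex cover of size 2 (every listed pair touches it), so no matching can be larger.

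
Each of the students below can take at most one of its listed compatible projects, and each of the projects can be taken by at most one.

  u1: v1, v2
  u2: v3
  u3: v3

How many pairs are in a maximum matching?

2

Unit-capacity flow: source→left, listed edges, right→sink; max matching = max flow.
Augmenting path u1→v1 (+1); matched 1.
Augmenting path u2→v3 (+1); matched 2.
No augmenting path remains; maximum matching = 2.
König certificate: {u1, v3} is a vertex cover of size 2 (every listed pair touches it), so no matching can be larger.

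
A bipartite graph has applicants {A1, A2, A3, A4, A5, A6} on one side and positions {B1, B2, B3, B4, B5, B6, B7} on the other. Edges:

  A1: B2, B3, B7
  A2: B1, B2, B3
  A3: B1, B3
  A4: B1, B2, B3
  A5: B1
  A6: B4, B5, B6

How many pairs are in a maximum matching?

5

Unit-capacity flow: source→left, listed edges, right→sink; max matching = max flow.
Augmenting path A1→B2 (+1); matched 1.
Augmenting path A2→B1 (+1); matched 2.
Augmenting path A3→B3 (+1); matched 3.
Augmenting path A6→B4 (+1); matched 4.
Augmenting path A4→B2→A1→B7 (+1); matched 5.
No augmenting path remains; maximum matching = 5.
König certificate: {A1, A6, B1, B2, B3} is a vertex cover of size 5 (every listed pair touches it), so no matching can be larger.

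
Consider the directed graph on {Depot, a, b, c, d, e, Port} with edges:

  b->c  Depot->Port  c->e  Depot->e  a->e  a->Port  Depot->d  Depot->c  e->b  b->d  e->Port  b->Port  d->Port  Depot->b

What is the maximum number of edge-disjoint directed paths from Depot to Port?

Assign every edge capacity 1; by Menger, the answer equals the max flow.
Path Depot→Port (+1); total 1.
Path Depot→b→Port (+1); total 2.
Path Depot→d→Port (+1); total 3.
Path Depot→e→Port (+1); total 4.
No residual Depot→Port path; max flow = 4.
Certifying cut of size 4: {Depot→Port, b→Port, d→Port, e→Port}.

4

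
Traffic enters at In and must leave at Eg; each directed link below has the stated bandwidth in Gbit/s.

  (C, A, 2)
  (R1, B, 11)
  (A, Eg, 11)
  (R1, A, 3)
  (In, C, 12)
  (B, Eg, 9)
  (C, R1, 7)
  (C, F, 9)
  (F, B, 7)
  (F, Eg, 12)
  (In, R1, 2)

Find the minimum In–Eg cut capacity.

Augment In→C→A→Eg: bottleneck 2, flow now 2.
Augment In→C→F→Eg: bottleneck 9, flow now 11.
Augment In→R1→A→Eg: bottleneck 2, flow now 13.
Augment In→C→R1→A→Eg: bottleneck 1, flow now 14.
No augmenting path remains; maximum flow = 14.
By max-flow min-cut, the minimum cut capacity equals the max flow.
In the residual graph, reachable from In: {In}.
Min-cut edges: In→C (12), In→R1 (2); capacity 12 + 2 = 14.

14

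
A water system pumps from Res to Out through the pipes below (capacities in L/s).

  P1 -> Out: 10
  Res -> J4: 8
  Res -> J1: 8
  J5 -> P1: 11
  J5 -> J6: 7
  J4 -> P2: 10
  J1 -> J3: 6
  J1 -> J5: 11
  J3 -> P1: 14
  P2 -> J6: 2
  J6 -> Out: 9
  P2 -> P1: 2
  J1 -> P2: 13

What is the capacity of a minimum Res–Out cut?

Augment Res→J1→J5→J6→Out: bottleneck 7, flow now 7.
Augment Res→J1→J5→P1→Out: bottleneck 1, flow now 8.
Augment Res→J4→P2→J6→Out: bottleneck 2, flow now 10.
Augment Res→J4→P2→P1→Out: bottleneck 2, flow now 12.
No augmenting path remains; maximum flow = 12.
By max-flow min-cut, the minimum cut capacity equals the max flow.
In the residual graph, reachable from Res: {Res, J4, P2}.
Min-cut edges: Res→J1 (8), P2→J6 (2), P2→P1 (2); capacity 8 + 2 + 2 = 12.

12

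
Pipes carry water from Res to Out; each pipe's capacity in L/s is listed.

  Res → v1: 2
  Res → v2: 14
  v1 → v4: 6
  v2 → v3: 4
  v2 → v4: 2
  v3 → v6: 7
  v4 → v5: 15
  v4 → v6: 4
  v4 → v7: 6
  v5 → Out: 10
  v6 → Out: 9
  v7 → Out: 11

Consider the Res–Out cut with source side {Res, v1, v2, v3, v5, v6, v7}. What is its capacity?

Edges leaving {Res, v1, v2, v3, v5, v6, v7}: v1→v4 (6), v2→v4 (2), v5→Out (10), v6→Out (9), v7→Out (11).
Cut capacity = 6 + 2 + 10 + 9 + 11 = 38.

38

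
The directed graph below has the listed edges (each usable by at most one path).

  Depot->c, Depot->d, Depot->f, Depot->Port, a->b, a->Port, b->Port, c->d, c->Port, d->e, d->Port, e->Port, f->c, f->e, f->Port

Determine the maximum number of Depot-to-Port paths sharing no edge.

4

Assign every edge capacity 1; by Menger, the answer equals the max flow.
Path Depot→Port (+1); total 1.
Path Depot→c→Port (+1); total 2.
Path Depot→d→Port (+1); total 3.
Path Depot→f→Port (+1); total 4.
No residual Depot→Port path; max flow = 4.
Certifying cut of size 4: {Depot→Port, Depot→c, Depot→d, Depot→f}.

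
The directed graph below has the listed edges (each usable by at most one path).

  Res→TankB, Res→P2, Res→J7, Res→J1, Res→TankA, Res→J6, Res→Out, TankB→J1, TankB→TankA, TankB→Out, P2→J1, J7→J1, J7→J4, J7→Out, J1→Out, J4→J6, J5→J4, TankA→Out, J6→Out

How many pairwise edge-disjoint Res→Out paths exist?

6

Assign every edge capacity 1; by Menger, the answer equals the max flow.
Path Res→Out (+1); total 1.
Path Res→TankB→Out (+1); total 2.
Path Res→J7→Out (+1); total 3.
Path Res→J1→Out (+1); total 4.
Path Res→TankA→Out (+1); total 5.
Path Res→J6→Out (+1); total 6.
No residual Res→Out path; max flow = 6.
Certifying cut of size 6: {J1→Out, Res→J6, Res→J7, Res→Out, Res→TankA, Res→TankB}.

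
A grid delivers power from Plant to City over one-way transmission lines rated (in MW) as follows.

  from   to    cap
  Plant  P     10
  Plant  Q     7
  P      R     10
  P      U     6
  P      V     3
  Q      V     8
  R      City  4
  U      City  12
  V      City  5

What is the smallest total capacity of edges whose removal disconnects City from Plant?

Augment Plant→P→R→City: bottleneck 4, flow now 4.
Augment Plant→P→U→City: bottleneck 6, flow now 10.
Augment Plant→Q→V→City: bottleneck 5, flow now 15.
No augmenting path remains; maximum flow = 15.
By max-flow min-cut, the minimum cut capacity equals the max flow.
In the residual graph, reachable from Plant: {Plant, Q, V}.
Min-cut edges: Plant→P (10), V→City (5); capacity 10 + 5 = 15.

15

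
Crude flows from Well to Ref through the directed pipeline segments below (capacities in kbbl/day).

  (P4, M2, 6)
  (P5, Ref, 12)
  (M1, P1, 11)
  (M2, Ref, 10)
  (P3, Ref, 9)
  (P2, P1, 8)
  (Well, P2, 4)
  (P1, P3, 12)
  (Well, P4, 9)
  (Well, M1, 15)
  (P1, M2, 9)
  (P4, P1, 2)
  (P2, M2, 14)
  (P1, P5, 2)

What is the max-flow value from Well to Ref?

Augment Well→P2→M2→Ref: bottleneck 4, flow now 4.
Augment Well→P4→M2→Ref: bottleneck 6, flow now 10.
Augment Well→M1→P1→P3→Ref: bottleneck 9, flow now 19.
Augment Well→M1→P1→P5→Ref: bottleneck 2, flow now 21.
No augmenting path remains; maximum flow = 21.
In the residual graph, reachable from Well: {Well, P2, M1, P4, P1, P3, M2}.
Min-cut edges: P1→P5 (2), P3→Ref (9), M2→Ref (10); capacity 2 + 9 + 10 = 21.
This cut is saturated, so no flow can exceed 21.

21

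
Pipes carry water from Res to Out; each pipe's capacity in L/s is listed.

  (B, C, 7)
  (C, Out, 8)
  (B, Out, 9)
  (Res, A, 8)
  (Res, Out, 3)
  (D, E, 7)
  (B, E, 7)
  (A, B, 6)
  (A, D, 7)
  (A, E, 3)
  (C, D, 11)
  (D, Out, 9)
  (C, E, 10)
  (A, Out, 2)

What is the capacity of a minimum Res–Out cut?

11

Augment Res→Out: bottleneck 3, flow now 3.
Augment Res→A→Out: bottleneck 2, flow now 5.
Augment Res→A→B→Out: bottleneck 6, flow now 11.
No augmenting path remains; maximum flow = 11.
By max-flow min-cut, the minimum cut capacity equals the max flow.
In the residual graph, reachable from Res: {Res}.
Min-cut edges: Res→A (8), Res→Out (3); capacity 8 + 3 = 11.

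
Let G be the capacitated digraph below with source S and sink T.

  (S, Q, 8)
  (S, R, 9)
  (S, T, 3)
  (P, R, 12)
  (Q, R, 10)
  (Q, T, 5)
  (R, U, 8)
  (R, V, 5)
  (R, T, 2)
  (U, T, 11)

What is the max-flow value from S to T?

18

Augment S→T: bottleneck 3, flow now 3.
Augment S→Q→T: bottleneck 5, flow now 8.
Augment S→R→T: bottleneck 2, flow now 10.
Augment S→R→U→T: bottleneck 7, flow now 17.
Augment S→Q→R→U→T: bottleneck 1, flow now 18.
No augmenting path remains; maximum flow = 18.
In the residual graph, reachable from S: {S, Q, R, V}.
Min-cut edges: S→T (3), Q→T (5), R→U (8), R→T (2); capacity 3 + 5 + 8 + 2 = 18.
This cut is saturated, so no flow can exceed 18.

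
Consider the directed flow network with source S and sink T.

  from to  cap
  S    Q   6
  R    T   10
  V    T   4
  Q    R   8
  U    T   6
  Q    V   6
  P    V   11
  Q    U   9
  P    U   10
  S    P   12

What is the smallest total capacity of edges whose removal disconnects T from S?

Augment S→P→U→T: bottleneck 6, flow now 6.
Augment S→P→V→T: bottleneck 4, flow now 10.
Augment S→Q→R→T: bottleneck 6, flow now 16.
No augmenting path remains; maximum flow = 16.
By max-flow min-cut, the minimum cut capacity equals the max flow.
In the residual graph, reachable from S: {S, P, U, V}.
Min-cut edges: S→Q (6), U→T (6), V→T (4); capacity 6 + 6 + 4 = 16.

16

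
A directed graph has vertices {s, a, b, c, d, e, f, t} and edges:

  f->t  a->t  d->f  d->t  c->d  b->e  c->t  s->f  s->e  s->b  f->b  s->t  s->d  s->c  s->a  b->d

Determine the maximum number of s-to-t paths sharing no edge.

Assign every edge capacity 1; by Menger, the answer equals the max flow.
Path s→t (+1); total 1.
Path s→a→t (+1); total 2.
Path s→c→t (+1); total 3.
Path s→d→t (+1); total 4.
Path s→f→t (+1); total 5.
No residual s→t path; max flow = 5.
Certifying cut of size 5: {d→t, f→t, s→a, s→c, s→t}.

5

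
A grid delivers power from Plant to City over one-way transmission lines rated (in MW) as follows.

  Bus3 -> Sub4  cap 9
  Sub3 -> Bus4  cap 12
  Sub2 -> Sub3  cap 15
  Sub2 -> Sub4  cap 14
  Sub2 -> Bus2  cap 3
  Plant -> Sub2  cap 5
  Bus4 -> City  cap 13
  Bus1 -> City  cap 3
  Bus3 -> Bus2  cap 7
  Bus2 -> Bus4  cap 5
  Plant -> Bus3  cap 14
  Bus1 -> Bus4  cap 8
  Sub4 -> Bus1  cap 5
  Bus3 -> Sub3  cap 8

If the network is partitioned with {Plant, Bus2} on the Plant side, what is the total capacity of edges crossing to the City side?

Edges leaving {Plant, Bus2}: Plant→Sub2 (5), Plant→Bus3 (14), Bus2→Bus4 (5).
Cut capacity = 5 + 14 + 5 = 24.

24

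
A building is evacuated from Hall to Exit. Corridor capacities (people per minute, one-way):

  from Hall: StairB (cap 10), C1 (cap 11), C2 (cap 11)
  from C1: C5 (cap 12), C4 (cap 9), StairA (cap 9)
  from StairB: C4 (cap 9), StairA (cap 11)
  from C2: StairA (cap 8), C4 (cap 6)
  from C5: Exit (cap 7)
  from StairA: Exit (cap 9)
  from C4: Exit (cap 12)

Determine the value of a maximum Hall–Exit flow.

28

Augment Hall→C1→C5→Exit: bottleneck 7, flow now 7.
Augment Hall→C1→StairA→Exit: bottleneck 4, flow now 11.
Augment Hall→StairB→StairA→Exit: bottleneck 5, flow now 16.
Augment Hall→StairB→C4→Exit: bottleneck 5, flow now 21.
Augment Hall→C2→C4→Exit: bottleneck 6, flow now 27.
Augment Hall→C2→StairA→C1→C4→Exit: bottleneck 1, flow now 28. (uses reverse residual edge)
No augmenting path remains; maximum flow = 28.
In the residual graph, reachable from Hall: {Hall, C1, StairB, C2, C5, StairA, C4}.
Min-cut edges: C5→Exit (7), StairA→Exit (9), C4→Exit (12); capacity 7 + 9 + 12 = 28.
This cut is saturated, so no flow can exceed 28.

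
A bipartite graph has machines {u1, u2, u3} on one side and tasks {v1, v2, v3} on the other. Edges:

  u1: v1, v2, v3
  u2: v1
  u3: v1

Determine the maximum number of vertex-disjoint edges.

2

Unit-capacity flow: source→left, listed edges, right→sink; max matching = max flow.
Augmenting path u1→v1 (+1); matched 1.
Augmenting path u2→v1→u1→v2 (+1); matched 2.
No augmenting path remains; maximum matching = 2.
König certificate: {u1, v1} is a vertex cover of size 2 (every listed pair touches it), so no matching can be larger.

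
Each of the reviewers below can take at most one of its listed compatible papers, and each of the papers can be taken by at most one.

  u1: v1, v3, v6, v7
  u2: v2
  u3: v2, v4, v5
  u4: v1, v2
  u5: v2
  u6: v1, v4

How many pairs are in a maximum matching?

Unit-capacity flow: source→left, listed edges, right→sink; max matching = max flow.
Augmenting path u1→v1 (+1); matched 1.
Augmenting path u2→v2 (+1); matched 2.
Augmenting path u3→v4 (+1); matched 3.
Augmenting path u4→v1→u1→v3 (+1); matched 4.
Augmenting path u6→v4→u3→v5 (+1); matched 5.
No augmenting path remains; maximum matching = 5.
König certificate: {u1, u3, u4, u6, v2} is a vertex cover of size 5 (every listed pair touches it), so no matching can be larger.

5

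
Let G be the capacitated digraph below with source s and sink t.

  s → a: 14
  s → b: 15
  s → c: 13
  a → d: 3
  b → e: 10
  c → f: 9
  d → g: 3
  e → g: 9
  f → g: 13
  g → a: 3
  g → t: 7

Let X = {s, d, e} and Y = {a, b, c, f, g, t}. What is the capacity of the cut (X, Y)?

54

Edges leaving {s, d, e}: s→a (14), s→b (15), s→c (13), d→g (3), e→g (9).
Cut capacity = 14 + 15 + 13 + 3 + 9 = 54.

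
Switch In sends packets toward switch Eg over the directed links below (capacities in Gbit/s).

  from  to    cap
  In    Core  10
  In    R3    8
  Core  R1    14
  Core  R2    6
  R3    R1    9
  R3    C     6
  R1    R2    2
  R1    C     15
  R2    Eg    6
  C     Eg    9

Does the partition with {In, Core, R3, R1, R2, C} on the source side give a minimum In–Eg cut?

Given cut capacity: 6 + 9 = 15.
Augment In→Core→R2→Eg: bottleneck 6, flow now 6.
Augment In→R3→C→Eg: bottleneck 6, flow now 12.
Augment In→Core→R1→C→Eg: bottleneck 3, flow now 15.
No augmenting path remains; maximum flow = 15.
Cut capacity 15 equals the max flow, so it is a minimum cut.

Yes — it is a minimum cut (capacity 15).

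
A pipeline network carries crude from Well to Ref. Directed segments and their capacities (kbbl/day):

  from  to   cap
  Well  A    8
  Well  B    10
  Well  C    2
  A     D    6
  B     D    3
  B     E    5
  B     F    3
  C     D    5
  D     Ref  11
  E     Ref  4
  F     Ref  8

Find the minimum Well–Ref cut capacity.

18

Augment Well→A→D→Ref: bottleneck 6, flow now 6.
Augment Well→B→D→Ref: bottleneck 3, flow now 9.
Augment Well→B→E→Ref: bottleneck 4, flow now 13.
Augment Well→B→F→Ref: bottleneck 3, flow now 16.
Augment Well→C→D→Ref: bottleneck 2, flow now 18.
No augmenting path remains; maximum flow = 18.
By max-flow min-cut, the minimum cut capacity equals the max flow.
In the residual graph, reachable from Well: {Well, A}.
Min-cut edges: Well→B (10), Well→C (2), A→D (6); capacity 10 + 2 + 6 = 18.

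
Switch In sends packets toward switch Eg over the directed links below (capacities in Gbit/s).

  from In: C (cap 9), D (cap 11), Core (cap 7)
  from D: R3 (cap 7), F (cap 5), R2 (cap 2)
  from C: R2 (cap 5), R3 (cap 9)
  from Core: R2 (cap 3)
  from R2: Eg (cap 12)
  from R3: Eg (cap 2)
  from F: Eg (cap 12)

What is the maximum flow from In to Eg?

Augment In→D→R2→Eg: bottleneck 2, flow now 2.
Augment In→D→R3→Eg: bottleneck 2, flow now 4.
Augment In→D→F→Eg: bottleneck 5, flow now 9.
Augment In→C→R2→Eg: bottleneck 5, flow now 14.
Augment In→Core→R2→Eg: bottleneck 3, flow now 17.
No augmenting path remains; maximum flow = 17.
In the residual graph, reachable from In: {In, D, C, Core, R3}.
Min-cut edges: D→R2 (2), D→F (5), C→R2 (5), Core→R2 (3), R3→Eg (2); capacity 2 + 5 + 5 + 3 + 2 = 17.
This cut is saturated, so no flow can exceed 17.

17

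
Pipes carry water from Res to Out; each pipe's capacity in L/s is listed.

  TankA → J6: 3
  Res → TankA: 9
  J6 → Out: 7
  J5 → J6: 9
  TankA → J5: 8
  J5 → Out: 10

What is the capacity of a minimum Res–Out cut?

9

Augment Res→TankA→J6→Out: bottleneck 3, flow now 3.
Augment Res→TankA→J5→Out: bottleneck 6, flow now 9.
No augmenting path remains; maximum flow = 9.
By max-flow min-cut, the minimum cut capacity equals the max flow.
In the residual graph, reachable from Res: {Res}.
Min-cut edges: Res→TankA (9); capacity 9 = 9.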